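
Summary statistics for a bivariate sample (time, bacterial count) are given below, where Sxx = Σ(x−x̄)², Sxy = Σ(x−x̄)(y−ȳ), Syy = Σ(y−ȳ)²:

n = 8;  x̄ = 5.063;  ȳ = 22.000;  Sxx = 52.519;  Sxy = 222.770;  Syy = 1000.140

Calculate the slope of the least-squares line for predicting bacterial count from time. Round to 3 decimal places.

b = Sxy/Sxx = 222.77/52.519 = 4.241703

4.242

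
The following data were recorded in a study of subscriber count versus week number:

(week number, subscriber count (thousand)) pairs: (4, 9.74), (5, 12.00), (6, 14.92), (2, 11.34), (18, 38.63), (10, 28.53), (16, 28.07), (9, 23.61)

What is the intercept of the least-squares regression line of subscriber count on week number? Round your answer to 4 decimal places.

n = 8, Σx = 70, Σy = 166.84, Σxy = 1853.41, Σx² = 842
Sxx = Σx² − (Σx)²/n = 842 − 612.5 = 229.5
Sxy = Σxy − (Σx)(Σy)/n = 1853.41 − 1459.85 = 393.56
b = Sxy/Sxx = 393.56/229.5 = 1.714858
a = ȳ − b·x̄ = 20.855 − 1.714858·8.75 = 5.849989

5.8500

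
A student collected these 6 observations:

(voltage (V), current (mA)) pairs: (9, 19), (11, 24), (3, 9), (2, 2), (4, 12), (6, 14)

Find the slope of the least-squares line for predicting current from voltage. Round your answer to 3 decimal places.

n = 6, Σx = 35, Σy = 80, Σxy = 598, Σx² = 267
Sxx = Σx² − (Σx)²/n = 267 − 204.166667 = 62.833333
Sxy = Σxy − (Σx)(Σy)/n = 598 − 466.666667 = 131.333333
b = Sxy/Sxx = 131.333333/62.833333 = 2.090186

2.090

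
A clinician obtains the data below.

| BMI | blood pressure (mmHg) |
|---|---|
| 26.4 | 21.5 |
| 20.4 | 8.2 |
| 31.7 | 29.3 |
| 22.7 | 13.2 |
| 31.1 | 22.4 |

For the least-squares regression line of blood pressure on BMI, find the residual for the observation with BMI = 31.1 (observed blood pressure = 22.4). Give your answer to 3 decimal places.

-3.809

n = 5, Σx = 132.3, Σy = 94.6, Σxy = 2659.97, Σx² = 3600.51
Sxx = Σx² − (Σx)²/n = 3600.51 − 3500.658 = 99.852
Sxy = Σxy − (Σx)(Σy)/n = 2659.97 − 2503.116 = 156.854
b = Sxy/Sxx = 156.854/99.852 = 1.570865
a = ȳ − b·x̄ = 18.92 − 1.570865·26.46 = -22.645085
ŷ(31.1) = -22.645085 + 1.570865·31.1 = 26.208813
residual = y − ŷ = 22.4 − 26.208813 = -3.808813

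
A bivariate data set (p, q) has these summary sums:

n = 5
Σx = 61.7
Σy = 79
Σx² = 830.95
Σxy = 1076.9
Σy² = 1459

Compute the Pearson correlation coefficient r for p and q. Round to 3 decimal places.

0.843

Sxx = Σx² − (Σx)²/n = 830.95 − 761.378 = 69.572
Sxy = Σxy − (Σx)(Σy)/n = 1076.9 − 974.86 = 102.04
Syy = Σy² − (Σy)²/n = 1459 − 1248.2 = 210.8
r = Sxy/√(Sxx·Syy) = 102.04/√(14665.7776) = 102.04/121.102343 = 0.842593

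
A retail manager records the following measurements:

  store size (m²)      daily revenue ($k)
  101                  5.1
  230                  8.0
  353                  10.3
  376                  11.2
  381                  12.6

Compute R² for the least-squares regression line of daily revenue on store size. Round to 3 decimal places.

0.957

n = 5, Σx = 1441, Σy = 47.2, Σxy = 15002.8, Σx² = 474247, Σy² = 480.3
Sxx = Σx² − (Σx)²/n = 474247 − 415296.2 = 58950.8
Sxy = Σxy − (Σx)(Σy)/n = 15002.8 − 13603.04 = 1399.76
Syy = Σy² − (Σy)²/n = 480.3 − 445.568 = 34.732
R² = Sxy²/(Sxx·Syy) = (1399.76)²/(58950.8·34.732) = 0.956947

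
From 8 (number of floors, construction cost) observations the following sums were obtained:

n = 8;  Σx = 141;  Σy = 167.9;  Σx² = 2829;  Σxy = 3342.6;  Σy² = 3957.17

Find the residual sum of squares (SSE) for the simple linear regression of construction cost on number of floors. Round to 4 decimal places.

5.9844

Sxx = Σx² − (Σx)²/n = 2829 − 2485.125 = 343.875
Sxy = Σxy − (Σx)(Σy)/n = 3342.6 − 2959.2375 = 383.3625
Syy = Σy² − (Σy)²/n = 3957.17 − 3523.80125 = 433.36875
b = Sxy/Sxx = 383.3625/343.875 = 1.114831
SSE = Syy − b·Sxy = 433.36875 − 1.114831·383.3625 = 5.984362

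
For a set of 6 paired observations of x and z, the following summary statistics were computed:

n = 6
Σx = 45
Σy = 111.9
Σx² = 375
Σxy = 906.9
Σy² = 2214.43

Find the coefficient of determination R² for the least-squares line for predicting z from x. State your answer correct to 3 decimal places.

0.957

Sxx = Σx² − (Σx)²/n = 375 − 337.5 = 37.5
Sxy = Σxy − (Σx)(Σy)/n = 906.9 − 839.25 = 67.65
Syy = Σy² − (Σy)²/n = 2214.43 − 2086.935 = 127.495
R² = Sxy²/(Sxx·Syy) = (67.65)²/(37.5·127.495) = 0.957219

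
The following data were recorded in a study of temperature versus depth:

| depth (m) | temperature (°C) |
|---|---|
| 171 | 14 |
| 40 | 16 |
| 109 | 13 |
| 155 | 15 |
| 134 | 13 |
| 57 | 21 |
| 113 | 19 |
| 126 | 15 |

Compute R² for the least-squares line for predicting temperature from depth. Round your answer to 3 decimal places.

n = 8, Σx = 905, Σy = 126, Σxy = 13752, Σx² = 116597, Σy² = 2042
Sxx = Σx² − (Σx)²/n = 116597 − 102378.125 = 14218.875
Sxy = Σxy − (Σx)(Σy)/n = 13752 − 14253.75 = -501.75
Syy = Σy² − (Σy)²/n = 2042 − 1984.5 = 57.5
R² = Sxy²/(Sxx·Syy) = (-501.75)²/(14218.875·57.5) = 0.307923

0.308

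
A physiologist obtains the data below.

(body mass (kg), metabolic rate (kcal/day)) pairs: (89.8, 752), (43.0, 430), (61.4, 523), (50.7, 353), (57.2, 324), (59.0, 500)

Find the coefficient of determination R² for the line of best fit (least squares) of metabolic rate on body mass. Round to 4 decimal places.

n = 6, Σx = 361.1, Σy = 2882, Σxy = 184061.7, Σx² = 23006.33, Σy² = 1503518
Sxx = Σx² − (Σx)²/n = 23006.33 − 21732.201667 = 1274.128333
Sxy = Σxy − (Σx)(Σy)/n = 184061.7 − 173448.366667 = 10613.333333
Syy = Σy² − (Σy)²/n = 1503518 − 1384320.666667 = 119197.333333
R² = Sxy²/(Sxx·Syy) = (10613.333333)²/(1274.128333·119197.333333) = 0.741693

0.7417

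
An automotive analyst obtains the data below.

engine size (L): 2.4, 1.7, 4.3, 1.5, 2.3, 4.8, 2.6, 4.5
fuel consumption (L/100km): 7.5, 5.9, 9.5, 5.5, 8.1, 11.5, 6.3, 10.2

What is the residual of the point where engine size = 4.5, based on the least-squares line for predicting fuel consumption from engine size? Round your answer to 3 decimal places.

-0.185

n = 8, Σx = 24.1, Σy = 64.5, Σxy = 213.24, Σx² = 84.73
Sxx = Σx² − (Σx)²/n = 84.73 − 72.60125 = 12.12875
Sxy = Σxy − (Σx)(Σy)/n = 213.24 − 194.30625 = 18.93375
b = Sxy/Sxx = 18.93375/12.12875 = 1.561064
a = ȳ − b·x̄ = 8.0625 − 1.561064·3.0125 = 3.359796
ŷ(4.5) = 3.359796 + 1.561064·4.5 = 10.384582
residual = y − ŷ = 10.2 − 10.384582 = -0.184582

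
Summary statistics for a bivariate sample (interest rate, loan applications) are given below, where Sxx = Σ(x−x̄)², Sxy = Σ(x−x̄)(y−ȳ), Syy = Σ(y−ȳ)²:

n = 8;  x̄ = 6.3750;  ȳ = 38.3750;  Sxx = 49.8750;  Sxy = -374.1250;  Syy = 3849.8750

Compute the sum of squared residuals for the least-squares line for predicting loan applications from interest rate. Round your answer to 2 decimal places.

b = Sxy/Sxx = -374.125/49.875 = -7.501253
SSE = Syy − b·Sxy = 3849.875 − (-7.501253)·(-374.125) = 1043.468672

1043.47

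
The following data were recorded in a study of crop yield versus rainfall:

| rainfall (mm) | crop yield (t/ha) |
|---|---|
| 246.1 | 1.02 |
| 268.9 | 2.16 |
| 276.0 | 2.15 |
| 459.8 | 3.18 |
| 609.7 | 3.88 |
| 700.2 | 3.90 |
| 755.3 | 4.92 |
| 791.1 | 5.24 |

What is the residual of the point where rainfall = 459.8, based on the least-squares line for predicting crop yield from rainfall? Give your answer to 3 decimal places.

n = 8, Σx = 4107.1, Σy = 26.45, Σxy = 15845.266, Σx² = 2478795.89
Sxx = Σx² − (Σx)²/n = 2478795.89 − 2108533.80125 = 370262.08875
Sxy = Σxy − (Σx)(Σy)/n = 15845.266 − 13579.099375 = 2266.166625
b = Sxy/Sxx = 2266.166625/370262.08875 = 0.006120
a = ȳ − b·x̄ = 3.30625 − 0.006120·513.3875 = 0.164093
ŷ(459.8) = 0.164093 + 0.006120·459.8 = 2.978271
residual = y − ŷ = 3.18 − 2.978271 = 0.201729

0.202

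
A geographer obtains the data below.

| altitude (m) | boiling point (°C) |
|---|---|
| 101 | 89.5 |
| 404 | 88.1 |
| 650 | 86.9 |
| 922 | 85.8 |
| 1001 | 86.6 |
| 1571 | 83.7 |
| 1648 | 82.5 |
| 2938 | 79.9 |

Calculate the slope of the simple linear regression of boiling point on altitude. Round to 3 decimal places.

-0.003

n = 8, Σx = 9235, Σy = 683, Σxy = 769110, Σx² = 16263791
Sxx = Σx² − (Σx)²/n = 16263791 − 10660653.125 = 5603137.875
Sxy = Σxy − (Σx)(Σy)/n = 769110 − 788438.125 = -19328.125
b = Sxy/Sxx = -19328.125/5603137.875 = -0.003450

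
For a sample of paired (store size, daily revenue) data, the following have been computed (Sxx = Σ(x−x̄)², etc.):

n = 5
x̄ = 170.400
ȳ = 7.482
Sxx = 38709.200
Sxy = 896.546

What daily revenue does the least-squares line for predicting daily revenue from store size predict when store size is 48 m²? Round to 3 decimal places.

4.647

b = Sxy/Sxx = 896.546/38709.2 = 0.023161
a = ȳ − b·x̄ = 7.482 − 0.023161·170.4 = 3.535356
ŷ(48) = a + b·48 = 3.535356 + 0.023161·48 = 4.647087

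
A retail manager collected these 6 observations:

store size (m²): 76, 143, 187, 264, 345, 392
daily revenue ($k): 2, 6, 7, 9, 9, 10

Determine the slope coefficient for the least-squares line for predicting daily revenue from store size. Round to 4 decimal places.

0.0222

n = 6, Σx = 1407, Σy = 43, Σxy = 11720, Σx² = 403579
Sxx = Σx² − (Σx)²/n = 403579 − 329941.5 = 73637.5
Sxy = Σxy − (Σx)(Σy)/n = 11720 − 10083.5 = 1636.5
b = Sxy/Sxx = 1636.5/73637.5 = 0.022224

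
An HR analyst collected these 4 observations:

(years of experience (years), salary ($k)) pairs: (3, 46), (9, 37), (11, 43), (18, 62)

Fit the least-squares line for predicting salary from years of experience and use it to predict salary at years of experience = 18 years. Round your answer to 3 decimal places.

n = 4, Σx = 41, Σy = 188, Σxy = 2060, Σx² = 535
Sxx = Σx² − (Σx)²/n = 535 − 420.25 = 114.75
Sxy = Σxy − (Σx)(Σy)/n = 2060 − 1927 = 133
b = Sxy/Sxx = 133/114.75 = 1.159041
a = ȳ − b·x̄ = 47 − 1.159041·10.25 = 35.119826
ŷ(18) = a + b·18 = 35.119826 + 1.159041·18 = 55.982571

55.983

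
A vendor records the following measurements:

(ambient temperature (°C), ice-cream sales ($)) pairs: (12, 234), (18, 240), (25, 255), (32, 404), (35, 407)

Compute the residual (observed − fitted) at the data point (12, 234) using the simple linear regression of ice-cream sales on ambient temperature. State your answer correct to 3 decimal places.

n = 5, Σx = 122, Σy = 1540, Σxy = 40676, Σx² = 3342
Sxx = Σx² − (Σx)²/n = 3342 − 2976.8 = 365.2
Sxy = Σxy − (Σx)(Σy)/n = 40676 − 37576 = 3100
b = Sxy/Sxx = 3100/365.2 = 8.488499
a = ȳ − b·x̄ = 308 − 8.488499·24.4 = 100.880613
ŷ(12) = 100.880613 + 8.488499·12 = 202.742607
residual = y − ŷ = 234 − 202.742607 = 31.257393

31.257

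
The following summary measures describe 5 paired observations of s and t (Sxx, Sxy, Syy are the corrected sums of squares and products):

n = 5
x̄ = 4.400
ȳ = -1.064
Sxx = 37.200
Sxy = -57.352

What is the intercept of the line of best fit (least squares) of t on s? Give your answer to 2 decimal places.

b = Sxy/Sxx = -57.352/37.2 = -1.541720
a = ȳ − b·x̄ = -1.064 − (-1.541720)·4.4 = 5.719570

5.72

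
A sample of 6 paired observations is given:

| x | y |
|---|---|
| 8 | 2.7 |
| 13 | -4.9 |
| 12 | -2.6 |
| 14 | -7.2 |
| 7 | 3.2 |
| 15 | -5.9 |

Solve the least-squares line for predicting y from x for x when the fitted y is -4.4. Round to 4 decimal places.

12.9663

n = 6, Σx = 69, Σy = -14.7, Σxy = -240.2, Σx² = 847
Sxx = Σx² − (Σx)²/n = 847 − 793.5 = 53.5
Sxy = Σxy − (Σx)(Σy)/n = -240.2 − (-169.05) = -71.15
b = Sxy/Sxx = -71.15/53.5 = -1.329907
a = ȳ − b·x̄ = -2.45 − (-1.329907)·11.5 = 12.843925
Set a + b·x = -4.4: x = (-4.4 − 12.843925) / (-1.329907) = 12.966268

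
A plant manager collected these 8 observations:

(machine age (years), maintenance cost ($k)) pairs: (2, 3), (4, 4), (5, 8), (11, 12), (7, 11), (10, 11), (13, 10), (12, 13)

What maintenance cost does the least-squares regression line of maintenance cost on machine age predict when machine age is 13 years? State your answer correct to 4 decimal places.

n = 8, Σx = 64, Σy = 72, Σxy = 667, Σx² = 628
Sxx = Σx² − (Σx)²/n = 628 − 512 = 116
Sxy = Σxy − (Σx)(Σy)/n = 667 − 576 = 91
b = Sxy/Sxx = 91/116 = 0.784483
a = ȳ − b·x̄ = 9 − 0.784483·8 = 2.724138
ŷ(13) = a + b·13 = 2.724138 + 0.784483·13 = 12.922414

12.9224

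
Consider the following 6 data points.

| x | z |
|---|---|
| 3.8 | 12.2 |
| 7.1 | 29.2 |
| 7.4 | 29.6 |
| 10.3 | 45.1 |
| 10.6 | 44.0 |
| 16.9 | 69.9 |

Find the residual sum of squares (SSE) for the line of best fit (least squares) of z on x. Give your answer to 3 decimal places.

n = 6, Σx = 56.1, Σy = 230, Σxy = 2584.96, Σx² = 623.67, Σy² = 10733.66
Sxx = Σx² − (Σx)²/n = 623.67 − 524.535 = 99.135
Sxy = Σxy − (Σx)(Σy)/n = 2584.96 − 2150.5 = 434.46
Syy = Σy² − (Σy)²/n = 10733.66 − 8816.666667 = 1916.993333
b = Sxy/Sxx = 434.46/99.135 = 4.382509
SSE = Syy − b·Sxy = 1916.993333 − 4.382509·434.46 = 12.968603

12.969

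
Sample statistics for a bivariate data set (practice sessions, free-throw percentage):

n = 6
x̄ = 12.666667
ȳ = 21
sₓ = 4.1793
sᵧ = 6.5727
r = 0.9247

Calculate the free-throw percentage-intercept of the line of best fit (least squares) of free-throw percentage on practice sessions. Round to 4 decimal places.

2.5794

b = r · sᵧ/sₓ = 0.9247 · 6.5727/4.1793 = 1.454257
a = ȳ − b·x̄ = 21 − 1.454257·12.666667 = 2.579413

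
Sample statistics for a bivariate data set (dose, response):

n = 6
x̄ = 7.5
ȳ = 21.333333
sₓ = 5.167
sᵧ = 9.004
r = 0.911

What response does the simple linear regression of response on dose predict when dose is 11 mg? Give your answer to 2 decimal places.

26.89

b = r · sᵧ/sₓ = 0.911 · 9.004/5.167 = 1.587506
a = ȳ − b·x̄ = 21.333333 − 1.587506·7.5 = 9.427037
ŷ(11) = a + b·11 = 9.427037 + 1.587506·11 = 26.889604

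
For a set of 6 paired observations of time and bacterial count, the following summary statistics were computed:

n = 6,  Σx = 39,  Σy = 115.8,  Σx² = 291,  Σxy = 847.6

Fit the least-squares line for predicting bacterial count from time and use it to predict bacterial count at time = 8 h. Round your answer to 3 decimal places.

23.096

Sxx = Σx² − (Σx)²/n = 291 − 253.5 = 37.5
Sxy = Σxy − (Σx)(Σy)/n = 847.6 − 752.7 = 94.9
b = Sxy/Sxx = 94.9/37.5 = 2.530667
a = ȳ − b·x̄ = 19.3 − 2.530667·6.5 = 2.850667
ŷ(8) = a + b·8 = 2.850667 + 2.530667·8 = 23.096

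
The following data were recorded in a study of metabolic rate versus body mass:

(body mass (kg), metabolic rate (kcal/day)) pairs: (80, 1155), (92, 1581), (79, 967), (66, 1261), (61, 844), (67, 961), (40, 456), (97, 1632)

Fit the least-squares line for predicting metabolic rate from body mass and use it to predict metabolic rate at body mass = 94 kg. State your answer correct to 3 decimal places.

1520.764

n = 8, Σx = 582, Σy = 8857, Σxy = 689886, Σx² = 44680
Sxx = Σx² − (Σx)²/n = 44680 − 42340.5 = 2339.5
Sxy = Σxy − (Σx)(Σy)/n = 689886 − 644346.75 = 45539.25
b = Sxy/Sxx = 45539.25/2339.5 = 19.465377
a = ȳ − b·x̄ = 1107.125 − 19.465377·72.75 = -308.981193
ŷ(94) = a + b·94 = -308.981193 + 19.465377·94 = 1520.764266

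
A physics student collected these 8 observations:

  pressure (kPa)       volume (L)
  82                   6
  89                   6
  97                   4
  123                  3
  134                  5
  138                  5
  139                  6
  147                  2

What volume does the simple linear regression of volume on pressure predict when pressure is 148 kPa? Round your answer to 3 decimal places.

3.860

n = 8, Σx = 949, Σy = 37, Σxy = 4271, Σx² = 117113
Sxx = Σx² − (Σx)²/n = 117113 − 112575.125 = 4537.875
Sxy = Σxy − (Σx)(Σy)/n = 4271 − 4389.125 = -118.125
b = Sxy/Sxx = -118.125/4537.875 = -0.026031
a = ȳ − b·x̄ = 4.625 − (-0.026031)·118.625 = 7.712916
ŷ(148) = a + b·148 = 7.712916 + (-0.026031)·148 = 3.860342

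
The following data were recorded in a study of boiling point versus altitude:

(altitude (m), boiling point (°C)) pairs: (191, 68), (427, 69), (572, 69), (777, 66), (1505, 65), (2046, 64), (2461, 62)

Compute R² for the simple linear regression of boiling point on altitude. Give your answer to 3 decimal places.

n = 7, Σx = 7979, Σy = 463, Σxy = 514552, Σx² = 13657385, Σy² = 30667
Sxx = Σx² − (Σx)²/n = 13657385 − 9094920.142857 = 4562464.857143
Sxy = Σxy − (Σx)(Σy)/n = 514552 − 527753.857143 = -13201.857143
Syy = Σy² − (Σy)²/n = 30667 − 30624.142857 = 42.857143
R² = Sxy²/(Sxx·Syy) = (-13201.857143)²/(4562464.857143·42.857143) = 0.891348

0.891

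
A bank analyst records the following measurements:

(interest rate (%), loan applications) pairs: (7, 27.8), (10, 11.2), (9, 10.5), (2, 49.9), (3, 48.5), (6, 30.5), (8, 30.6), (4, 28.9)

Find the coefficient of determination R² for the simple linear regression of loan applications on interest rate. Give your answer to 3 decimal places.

0.821

n = 8, Σx = 49, Σy = 237.9, Σxy = 1189.8, Σx² = 359, Σy² = 8552.61
Sxx = Σx² − (Σx)²/n = 359 − 300.125 = 58.875
Sxy = Σxy − (Σx)(Σy)/n = 1189.8 − 1457.1375 = -267.3375
Syy = Σy² − (Σy)²/n = 8552.61 − 7074.55125 = 1478.05875
R² = Sxy²/(Sxx·Syy) = (-267.3375)²/(58.875·1478.05875) = 0.821291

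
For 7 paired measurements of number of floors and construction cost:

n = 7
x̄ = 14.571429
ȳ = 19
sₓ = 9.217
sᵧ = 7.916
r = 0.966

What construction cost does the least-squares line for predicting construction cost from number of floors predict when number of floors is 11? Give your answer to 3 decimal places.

16.037

b = r · sᵧ/sₓ = 0.966 · 7.916/9.217 = 0.829647
a = ȳ − b·x̄ = 19 − 0.829647·14.571429 = 6.910858
ŷ(11) = a + b·11 = 6.910858 + 0.829647·11 = 16.036975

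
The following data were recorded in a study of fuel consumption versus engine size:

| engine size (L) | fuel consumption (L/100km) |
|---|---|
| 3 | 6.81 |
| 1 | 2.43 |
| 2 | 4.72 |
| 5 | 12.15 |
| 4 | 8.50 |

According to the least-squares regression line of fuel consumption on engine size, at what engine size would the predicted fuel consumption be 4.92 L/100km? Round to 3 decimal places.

2.138

n = 5, Σx = 15, Σy = 34.61, Σxy = 127.05, Σx² = 55
Sxx = Σx² − (Σx)²/n = 55 − 45 = 10
Sxy = Σxy − (Σx)(Σy)/n = 127.05 − 103.83 = 23.22
b = Sxy/Sxx = 23.22/10 = 2.322
a = ȳ − b·x̄ = 6.922 − 2.322·3 = -0.044
Set a + b·x = 4.92: x = (4.92 − (-0.044)) / 2.322 = 2.137812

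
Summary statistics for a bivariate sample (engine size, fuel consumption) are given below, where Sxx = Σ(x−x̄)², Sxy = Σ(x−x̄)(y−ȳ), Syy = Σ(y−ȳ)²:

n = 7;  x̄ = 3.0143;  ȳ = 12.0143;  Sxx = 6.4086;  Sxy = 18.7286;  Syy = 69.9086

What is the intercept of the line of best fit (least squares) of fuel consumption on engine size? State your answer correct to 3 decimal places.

b = Sxy/Sxx = 18.7286/6.4086 = 2.922417
a = ȳ − b·x̄ = 12.0143 − 2.922417·3.0143 = 3.205259

3.205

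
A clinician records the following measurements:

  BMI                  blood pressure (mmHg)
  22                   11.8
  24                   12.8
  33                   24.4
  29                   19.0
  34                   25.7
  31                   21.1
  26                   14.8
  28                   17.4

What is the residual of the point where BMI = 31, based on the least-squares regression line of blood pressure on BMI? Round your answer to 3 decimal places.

n = 8, Σx = 227, Σy = 147, Σxy = 4322.9, Σx² = 6567
Sxx = Σx² − (Σx)²/n = 6567 − 6441.125 = 125.875
Sxy = Σxy − (Σx)(Σy)/n = 4322.9 − 4171.125 = 151.775
b = Sxy/Sxx = 151.775/125.875 = 1.205760
a = ȳ − b·x̄ = 18.375 − 1.205760·28.375 = -15.838431
ŷ(31) = -15.838431 + 1.205760·31 = 21.540119
residual = y − ŷ = 21.1 − 21.540119 = -0.440119

-0.440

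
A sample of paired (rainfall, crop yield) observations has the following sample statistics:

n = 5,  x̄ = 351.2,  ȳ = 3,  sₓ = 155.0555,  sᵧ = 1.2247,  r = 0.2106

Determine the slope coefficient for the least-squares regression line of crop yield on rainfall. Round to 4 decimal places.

b = r · sᵧ/sₓ = 0.2106 · 1.2247/155.0555 = 0.001663

0.0017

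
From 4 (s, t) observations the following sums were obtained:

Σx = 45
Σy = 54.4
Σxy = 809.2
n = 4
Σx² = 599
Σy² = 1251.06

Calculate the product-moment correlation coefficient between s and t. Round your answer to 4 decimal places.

0.9056

Sxx = Σx² − (Σx)²/n = 599 − 506.25 = 92.75
Sxy = Σxy − (Σx)(Σy)/n = 809.2 − 612 = 197.2
Syy = Σy² − (Σy)²/n = 1251.06 − 739.84 = 511.22
r = Sxy/√(Sxx·Syy) = 197.2/√(47415.655) = 197.2/217.751361 = 0.905620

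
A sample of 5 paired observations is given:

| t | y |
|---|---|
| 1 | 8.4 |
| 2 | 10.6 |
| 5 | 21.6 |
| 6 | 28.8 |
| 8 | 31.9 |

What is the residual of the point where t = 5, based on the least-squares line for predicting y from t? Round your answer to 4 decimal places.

n = 5, Σx = 22, Σy = 101.3, Σxy = 565.6, Σx² = 130
Sxx = Σx² − (Σx)²/n = 130 − 96.8 = 33.2
Sxy = Σxy − (Σx)(Σy)/n = 565.6 − 445.72 = 119.88
b = Sxy/Sxx = 119.88/33.2 = 3.610843
a = ȳ − b·x̄ = 20.26 − 3.610843·4.4 = 4.372289
ŷ(5) = 4.372289 + 3.610843·5 = 22.426506
residual = y − ŷ = 21.6 − 22.426506 = -0.826506

-0.8265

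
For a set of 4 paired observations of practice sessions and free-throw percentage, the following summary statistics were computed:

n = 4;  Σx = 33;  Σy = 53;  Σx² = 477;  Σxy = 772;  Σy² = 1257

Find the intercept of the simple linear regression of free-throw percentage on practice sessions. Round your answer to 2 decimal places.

-0.24

Sxx = Σx² − (Σx)²/n = 477 − 272.25 = 204.75
Sxy = Σxy − (Σx)(Σy)/n = 772 − 437.25 = 334.75
b = Sxy/Sxx = 334.75/204.75 = 1.634921
a = ȳ − b·x̄ = 13.25 − 1.634921·8.25 = -0.238095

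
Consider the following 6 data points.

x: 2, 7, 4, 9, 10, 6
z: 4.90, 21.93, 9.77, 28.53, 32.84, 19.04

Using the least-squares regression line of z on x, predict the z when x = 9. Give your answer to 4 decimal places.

n = 6, Σx = 38, Σy = 117.01, Σxy = 901.8, Σx² = 286
Sxx = Σx² − (Σx)²/n = 286 − 240.666667 = 45.333333
Sxy = Σxy − (Σx)(Σy)/n = 901.8 − 741.063333 = 160.736667
b = Sxy/Sxx = 160.736667/45.333333 = 3.545662
a = ȳ − b·x̄ = 19.501667 − 3.545662·6.333333 = -2.954191
ŷ(9) = a + b·9 = -2.954191 + 3.545662·9 = 28.956765

28.9568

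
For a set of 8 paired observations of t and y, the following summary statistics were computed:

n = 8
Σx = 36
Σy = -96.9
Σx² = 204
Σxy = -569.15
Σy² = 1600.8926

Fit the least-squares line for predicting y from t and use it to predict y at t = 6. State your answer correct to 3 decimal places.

Sxx = Σx² − (Σx)²/n = 204 − 162 = 42
Sxy = Σxy − (Σx)(Σy)/n = -569.15 − (-436.05) = -133.1
b = Sxy/Sxx = -133.1/42 = -3.169048
a = ȳ − b·x̄ = -12.1125 − (-3.169048)·4.5 = 2.148214
ŷ(6) = a + b·6 = 2.148214 + (-3.169048)·6 = -16.866071

-16.866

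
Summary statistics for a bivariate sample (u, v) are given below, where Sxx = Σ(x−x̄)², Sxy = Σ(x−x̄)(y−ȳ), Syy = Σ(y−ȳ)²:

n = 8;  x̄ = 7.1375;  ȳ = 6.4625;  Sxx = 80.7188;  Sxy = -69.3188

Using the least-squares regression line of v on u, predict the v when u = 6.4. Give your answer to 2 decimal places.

7.10

b = Sxy/Sxx = -69.3188/80.7188 = -0.858769
a = ȳ − b·x̄ = 6.4625 − (-0.858769)·7.1375 = 12.591963
ŷ(6.4) = a + b·6.4 = 12.591963 + (-0.858769)·6.4 = 7.095842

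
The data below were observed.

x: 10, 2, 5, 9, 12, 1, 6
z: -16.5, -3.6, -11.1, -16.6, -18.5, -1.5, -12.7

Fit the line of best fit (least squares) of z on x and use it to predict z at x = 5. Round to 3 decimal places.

-9.263

n = 7, Σx = 45, Σy = -80.5, Σxy = -676.8, Σx² = 391
Sxx = Σx² − (Σx)²/n = 391 − 289.285714 = 101.714286
Sxy = Σxy − (Σx)(Σy)/n = -676.8 − (-517.5) = -159.3
b = Sxy/Sxx = -159.3/101.714286 = -1.566152
a = ȳ − b·x̄ = -11.5 − (-1.566152)·6.428571 = -1.431882
ŷ(5) = a + b·5 = -1.431882 + (-1.566152)·5 = -9.262640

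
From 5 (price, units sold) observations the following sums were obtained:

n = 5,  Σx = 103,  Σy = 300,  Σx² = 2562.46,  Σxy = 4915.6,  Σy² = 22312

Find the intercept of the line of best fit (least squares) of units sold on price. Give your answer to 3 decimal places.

119.108

Sxx = Σx² − (Σx)²/n = 2562.46 − 2121.8 = 440.66
Sxy = Σxy − (Σx)(Σy)/n = 4915.6 − 6180 = -1264.4
b = Sxy/Sxx = -1264.4/440.66 = -2.869332
a = ȳ − b·x̄ = 60 − (-2.869332)·20.6 = 119.108247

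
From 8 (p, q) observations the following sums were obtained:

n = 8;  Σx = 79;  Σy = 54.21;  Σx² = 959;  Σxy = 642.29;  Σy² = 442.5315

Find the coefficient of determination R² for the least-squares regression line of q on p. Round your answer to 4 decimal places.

Sxx = Σx² − (Σx)²/n = 959 − 780.125 = 178.875
Sxy = Σxy − (Σx)(Σy)/n = 642.29 − 535.32375 = 106.96625
Syy = Σy² − (Σy)²/n = 442.5315 − 367.340512 = 75.190988
R² = Sxy²/(Sxx·Syy) = (106.96625)²/(178.875·75.190988) = 0.850703

0.8507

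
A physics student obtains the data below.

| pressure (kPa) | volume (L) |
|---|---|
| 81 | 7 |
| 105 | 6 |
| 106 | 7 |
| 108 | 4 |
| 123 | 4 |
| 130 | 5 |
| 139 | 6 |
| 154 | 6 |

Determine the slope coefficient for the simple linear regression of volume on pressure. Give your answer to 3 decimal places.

-0.014

n = 8, Σx = 946, Σy = 45, Σxy = 5271, Σx² = 115552
Sxx = Σx² − (Σx)²/n = 115552 − 111864.5 = 3687.5
Sxy = Σxy − (Σx)(Σy)/n = 5271 − 5321.25 = -50.25
b = Sxy/Sxx = -50.25/3687.5 = -0.013627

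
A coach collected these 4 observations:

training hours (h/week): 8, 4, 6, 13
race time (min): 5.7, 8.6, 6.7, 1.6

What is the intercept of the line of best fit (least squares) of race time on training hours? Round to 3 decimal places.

11.564

n = 4, Σx = 31, Σy = 22.6, Σxy = 141, Σx² = 285
Sxx = Σx² − (Σx)²/n = 285 − 240.25 = 44.75
Sxy = Σxy − (Σx)(Σy)/n = 141 − 175.15 = -34.15
b = Sxy/Sxx = -34.15/44.75 = -0.763128
a = ȳ − b·x̄ = 5.65 − (-0.763128)·7.75 = 11.564246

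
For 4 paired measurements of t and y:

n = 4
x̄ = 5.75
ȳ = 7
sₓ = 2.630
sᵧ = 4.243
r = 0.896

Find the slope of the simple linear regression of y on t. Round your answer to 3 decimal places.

b = r · sᵧ/sₓ = 0.896 · 4.243/2.63 = 1.445524

1.446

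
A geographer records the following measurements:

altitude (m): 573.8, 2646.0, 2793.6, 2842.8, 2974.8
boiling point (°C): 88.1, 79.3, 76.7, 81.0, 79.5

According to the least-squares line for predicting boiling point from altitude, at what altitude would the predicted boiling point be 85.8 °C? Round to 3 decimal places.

n = 5, Σx = 11831, Σy = 404.6, Σxy = 941412.1, Σx² = 32065710.28
Sxx = Σx² − (Σx)²/n = 32065710.28 − 27994512.2 = 4071198.08
Sxy = Σxy − (Σx)(Σy)/n = 941412.1 − 957364.52 = -15952.42
b = Sxy/Sxx = -15952.42/4071198.08 = -0.003918
a = ȳ − b·x̄ = 80.92 − (-0.003918)·2366.2 = 90.191624
Set a + b·x = 85.8: x = (85.8 − 90.191624) / (-0.003918) = 1120.781021

1120.781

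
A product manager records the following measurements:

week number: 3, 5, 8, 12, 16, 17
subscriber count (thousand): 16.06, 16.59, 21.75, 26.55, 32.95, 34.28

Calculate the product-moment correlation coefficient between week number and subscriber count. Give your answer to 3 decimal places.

n = 6, Σx = 61, Σy = 148.18, Σxy = 1733.69, Σx² = 787, Σy² = 3971.9376
Sxx = Σx² − (Σx)²/n = 787 − 620.166667 = 166.833333
Sxy = Σxy − (Σx)(Σy)/n = 1733.69 − 1506.496667 = 227.193333
Syy = Σy² − (Σy)²/n = 3971.9376 − 3659.552067 = 312.385533
r = Sxy/√(Sxx·Syy) = 227.193333/√(52116.319811) = 227.193333/228.289991 = 0.995196

0.995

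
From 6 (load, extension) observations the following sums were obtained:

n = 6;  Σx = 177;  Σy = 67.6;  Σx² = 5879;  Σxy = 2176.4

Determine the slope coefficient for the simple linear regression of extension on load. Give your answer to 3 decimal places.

0.277

Sxx = Σx² − (Σx)²/n = 5879 − 5221.5 = 657.5
Sxy = Σxy − (Σx)(Σy)/n = 2176.4 − 1994.2 = 182.2
b = Sxy/Sxx = 182.2/657.5 = 0.277110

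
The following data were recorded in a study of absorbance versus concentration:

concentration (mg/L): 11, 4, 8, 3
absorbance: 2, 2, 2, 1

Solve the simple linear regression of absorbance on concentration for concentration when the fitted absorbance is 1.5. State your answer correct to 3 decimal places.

n = 4, Σx = 26, Σy = 7, Σxy = 49, Σx² = 210
Sxx = Σx² − (Σx)²/n = 210 − 169 = 41
Sxy = Σxy − (Σx)(Σy)/n = 49 − 45.5 = 3.5
b = Sxy/Sxx = 3.5/41 = 0.085366
a = ȳ − b·x̄ = 1.75 − 0.085366·6.5 = 1.195122
Set a + b·x = 1.5: x = (1.5 − 1.195122) / 0.085366 = 3.571429

3.571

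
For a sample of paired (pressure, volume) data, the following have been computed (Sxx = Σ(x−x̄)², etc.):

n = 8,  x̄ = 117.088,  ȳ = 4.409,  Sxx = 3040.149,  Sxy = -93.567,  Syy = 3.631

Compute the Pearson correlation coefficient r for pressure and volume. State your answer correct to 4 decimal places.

r = Sxy/√(Sxx·Syy) = -93.567/√(11038.781019) = -93.567/105.065603 = -0.890558

-0.8906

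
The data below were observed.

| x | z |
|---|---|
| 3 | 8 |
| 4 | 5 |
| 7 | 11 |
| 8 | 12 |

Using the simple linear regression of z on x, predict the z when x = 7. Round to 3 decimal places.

10.676

n = 4, Σx = 22, Σy = 36, Σxy = 217, Σx² = 138
Sxx = Σx² − (Σx)²/n = 138 − 121 = 17
Sxy = Σxy − (Σx)(Σy)/n = 217 − 198 = 19
b = Sxy/Sxx = 19/17 = 1.117647
a = ȳ − b·x̄ = 9 − 1.117647·5.5 = 2.852941
ŷ(7) = a + b·7 = 2.852941 + 1.117647·7 = 10.676471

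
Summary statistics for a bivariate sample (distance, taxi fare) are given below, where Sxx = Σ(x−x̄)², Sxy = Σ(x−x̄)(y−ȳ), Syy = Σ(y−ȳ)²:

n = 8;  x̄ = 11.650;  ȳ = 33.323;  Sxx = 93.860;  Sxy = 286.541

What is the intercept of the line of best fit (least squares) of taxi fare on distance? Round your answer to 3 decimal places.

b = Sxy/Sxx = 286.541/93.86 = 3.052855
a = ȳ − b·x̄ = 33.323 − 3.052855·11.65 = -2.242764

-2.243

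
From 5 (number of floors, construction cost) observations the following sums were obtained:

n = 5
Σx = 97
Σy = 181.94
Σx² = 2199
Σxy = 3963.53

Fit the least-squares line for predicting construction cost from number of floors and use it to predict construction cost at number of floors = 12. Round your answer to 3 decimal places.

Sxx = Σx² − (Σx)²/n = 2199 − 1881.8 = 317.2
Sxy = Σxy − (Σx)(Σy)/n = 3963.53 − 3529.636 = 433.894
b = Sxy/Sxx = 433.894/317.2 = 1.367888
a = ȳ − b·x̄ = 36.388 − 1.367888·19.4 = 9.850977
ŷ(12) = a + b·12 = 9.850977 + 1.367888·12 = 26.265631

26.266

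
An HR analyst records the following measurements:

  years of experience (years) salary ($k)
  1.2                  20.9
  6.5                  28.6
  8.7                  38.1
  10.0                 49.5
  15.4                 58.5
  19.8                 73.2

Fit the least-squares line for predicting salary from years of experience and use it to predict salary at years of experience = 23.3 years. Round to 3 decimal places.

82.668

n = 6, Σx = 61.6, Σy = 268.8, Σxy = 3387.71, Σx² = 848.58
Sxx = Σx² − (Σx)²/n = 848.58 − 632.426667 = 216.153333
Sxy = Σxy − (Σx)(Σy)/n = 3387.71 − 2759.68 = 628.03
b = Sxy/Sxx = 628.03/216.153333 = 2.905484
a = ȳ − b·x̄ = 44.8 − 2.905484·10.266667 = 14.970367
ŷ(23.3) = a + b·23.3 = 14.970367 + 2.905484·23.3 = 82.668138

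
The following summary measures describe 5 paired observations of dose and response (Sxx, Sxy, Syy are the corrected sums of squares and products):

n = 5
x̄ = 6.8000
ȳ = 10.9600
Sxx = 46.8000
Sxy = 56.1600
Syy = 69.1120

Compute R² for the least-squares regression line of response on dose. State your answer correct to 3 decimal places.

R² = Sxy²/(Sxx·Syy) = (56.16)²/(46.8·69.112) = 0.975113

0.975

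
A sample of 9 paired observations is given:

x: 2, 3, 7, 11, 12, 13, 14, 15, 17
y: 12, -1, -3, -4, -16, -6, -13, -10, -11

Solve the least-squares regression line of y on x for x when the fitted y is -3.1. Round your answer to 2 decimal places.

8.37

n = 9, Σx = 94, Σy = -52, Σxy = -833, Σx² = 1206
Sxx = Σx² − (Σx)²/n = 1206 − 981.777778 = 224.222222
Sxy = Σxy − (Σx)(Σy)/n = -833 − (-543.111111) = -289.888889
b = Sxy/Sxx = -289.888889/224.222222 = -1.292864
a = ȳ − b·x̄ = -5.777778 − (-1.292864)·10.444444 = 7.725471
Set a + b·x = -3.1: x = (-3.1 − 7.725471) / (-1.292864) = 8.373246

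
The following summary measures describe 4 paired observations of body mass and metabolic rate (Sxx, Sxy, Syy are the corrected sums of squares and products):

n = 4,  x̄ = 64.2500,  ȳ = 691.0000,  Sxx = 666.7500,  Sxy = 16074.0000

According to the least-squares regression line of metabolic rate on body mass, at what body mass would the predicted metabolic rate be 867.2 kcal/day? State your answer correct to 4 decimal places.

b = Sxy/Sxx = 16074/666.75 = 24.107987
a = ȳ − b·x̄ = 691 − 24.107987·64.25 = -857.938133
Set a + b·x = 867.2: x = (867.2 − (-857.938133)) / 24.107987 = 71.558781

71.5588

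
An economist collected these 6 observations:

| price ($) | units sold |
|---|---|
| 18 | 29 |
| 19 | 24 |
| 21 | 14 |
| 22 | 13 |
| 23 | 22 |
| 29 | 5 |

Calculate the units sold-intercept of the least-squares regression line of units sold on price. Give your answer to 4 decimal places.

n = 6, Σx = 132, Σy = 107, Σxy = 2209, Σx² = 2980
Sxx = Σx² − (Σx)²/n = 2980 − 2904 = 76
Sxy = Σxy − (Σx)(Σy)/n = 2209 − 2354 = -145
b = Sxy/Sxx = -145/76 = -1.907895
a = ȳ − b·x̄ = 17.833333 − (-1.907895)·22 = 59.807018

59.8070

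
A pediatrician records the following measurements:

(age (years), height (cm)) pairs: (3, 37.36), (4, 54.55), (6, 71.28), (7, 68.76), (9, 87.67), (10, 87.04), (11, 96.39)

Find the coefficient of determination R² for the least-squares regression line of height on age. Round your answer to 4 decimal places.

0.9447

n = 7, Σx = 50, Σy = 503.05, Σxy = 3959, Σx² = 412, Σy² = 38733.2707
Sxx = Σx² − (Σx)²/n = 412 − 357.142857 = 54.857143
Sxy = Σxy − (Σx)(Σy)/n = 3959 − 3593.214286 = 365.785714
Syy = Σy² − (Σy)²/n = 38733.2707 − 36151.328929 = 2581.941771
R² = Sxy²/(Sxx·Syy) = (365.785714)²/(54.857143·2581.941771) = 0.944656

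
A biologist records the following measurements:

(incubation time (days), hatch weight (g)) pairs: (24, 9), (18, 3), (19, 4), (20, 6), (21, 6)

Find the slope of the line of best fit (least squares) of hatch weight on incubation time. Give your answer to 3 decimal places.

n = 5, Σx = 102, Σy = 28, Σxy = 592, Σx² = 2102
Sxx = Σx² − (Σx)²/n = 2102 − 2080.8 = 21.2
Sxy = Σxy − (Σx)(Σy)/n = 592 − 571.2 = 20.8
b = Sxy/Sxx = 20.8/21.2 = 0.981132

0.981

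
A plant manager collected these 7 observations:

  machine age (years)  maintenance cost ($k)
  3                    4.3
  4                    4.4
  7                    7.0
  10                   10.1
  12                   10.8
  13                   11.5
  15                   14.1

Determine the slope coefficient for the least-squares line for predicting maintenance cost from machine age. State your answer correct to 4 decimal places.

0.8073

n = 7, Σx = 64, Σy = 62.2, Σxy = 671.1, Σx² = 712
Sxx = Σx² − (Σx)²/n = 712 − 585.142857 = 126.857143
Sxy = Σxy − (Σx)(Σy)/n = 671.1 − 568.685714 = 102.414286
b = Sxy/Sxx = 102.414286/126.857143 = 0.807320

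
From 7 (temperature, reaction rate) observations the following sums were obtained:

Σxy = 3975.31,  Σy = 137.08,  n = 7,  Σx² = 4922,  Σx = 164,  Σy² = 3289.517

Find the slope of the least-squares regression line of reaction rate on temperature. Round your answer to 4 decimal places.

Sxx = Σx² − (Σx)²/n = 4922 − 3842.285714 = 1079.714286
Sxy = Σxy − (Σx)(Σy)/n = 3975.31 − 3211.588571 = 763.721429
b = Sxy/Sxx = 763.721429/1079.714286 = 0.707337

0.7073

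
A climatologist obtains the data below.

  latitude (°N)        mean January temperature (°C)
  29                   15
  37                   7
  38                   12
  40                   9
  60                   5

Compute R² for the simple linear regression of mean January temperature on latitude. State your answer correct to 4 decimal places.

n = 5, Σx = 204, Σy = 48, Σxy = 1810, Σx² = 8854, Σy² = 524
Sxx = Σx² − (Σx)²/n = 8854 − 8323.2 = 530.8
Sxy = Σxy − (Σx)(Σy)/n = 1810 − 1958.4 = -148.4
Syy = Σy² − (Σy)²/n = 524 − 460.8 = 63.2
R² = Sxy²/(Sxx·Syy) = (-148.4)²/(530.8·63.2) = 0.656477

0.6565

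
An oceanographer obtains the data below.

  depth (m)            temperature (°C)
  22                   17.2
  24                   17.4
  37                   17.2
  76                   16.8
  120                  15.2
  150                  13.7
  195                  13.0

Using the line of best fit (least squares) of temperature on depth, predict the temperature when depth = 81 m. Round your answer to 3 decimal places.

16.001

n = 7, Σx = 624, Σy = 110.5, Σxy = 9123.2, Σx² = 83130
Sxx = Σx² − (Σx)²/n = 83130 − 55625.142857 = 27504.857143
Sxy = Σxy − (Σx)(Σy)/n = 9123.2 − 9850.285714 = -727.085714
b = Sxy/Sxx = -727.085714/27504.857143 = -0.026435
a = ȳ − b·x̄ = 15.785714 − (-0.026435)·89.142857 = 18.142189
ŷ(81) = a + b·81 = 18.142189 + (-0.026435)·81 = 16.000969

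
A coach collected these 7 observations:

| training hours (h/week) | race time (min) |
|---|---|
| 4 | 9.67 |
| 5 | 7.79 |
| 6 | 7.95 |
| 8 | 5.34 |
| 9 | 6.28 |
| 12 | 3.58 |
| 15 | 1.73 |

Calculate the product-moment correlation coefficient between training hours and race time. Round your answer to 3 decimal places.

-0.975

n = 7, Σx = 59, Σy = 42.34, Σxy = 293.48, Σx² = 591, Σy² = 301.1588
Sxx = Σx² − (Σx)²/n = 591 − 497.285714 = 93.714286
Sxy = Σxy − (Σx)(Σy)/n = 293.48 − 356.865714 = -63.385714
Syy = Σy² − (Σy)²/n = 301.1588 − 256.096514 = 45.062286
r = Sxy/√(Sxx·Syy) = -63.385714/√(4222.979918) = -63.385714/64.984459 = -0.975398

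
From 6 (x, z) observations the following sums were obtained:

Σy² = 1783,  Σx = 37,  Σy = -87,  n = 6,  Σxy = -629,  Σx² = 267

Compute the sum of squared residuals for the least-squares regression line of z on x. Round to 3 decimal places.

Sxx = Σx² − (Σx)²/n = 267 − 228.166667 = 38.833333
Sxy = Σxy − (Σx)(Σy)/n = -629 − (-536.5) = -92.5
Syy = Σy² − (Σy)²/n = 1783 − 1261.5 = 521.5
b = Sxy/Sxx = -92.5/38.833333 = -2.381974
SSE = Syy − b·Sxy = 521.5 − (-2.381974)·(-92.5) = 301.167382

301.167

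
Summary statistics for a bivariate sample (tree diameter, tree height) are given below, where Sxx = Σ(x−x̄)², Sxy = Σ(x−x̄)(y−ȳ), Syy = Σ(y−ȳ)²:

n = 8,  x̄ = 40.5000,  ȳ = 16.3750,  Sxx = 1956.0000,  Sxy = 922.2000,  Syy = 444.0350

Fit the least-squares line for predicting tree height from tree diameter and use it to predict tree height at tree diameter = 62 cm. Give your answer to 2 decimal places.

b = Sxy/Sxx = 922.2/1956 = 0.471472
a = ȳ − b·x̄ = 16.375 − 0.471472·40.5 = -2.719632
ŷ(62) = a + b·62 = -2.719632 + 0.471472·62 = 26.511656

26.51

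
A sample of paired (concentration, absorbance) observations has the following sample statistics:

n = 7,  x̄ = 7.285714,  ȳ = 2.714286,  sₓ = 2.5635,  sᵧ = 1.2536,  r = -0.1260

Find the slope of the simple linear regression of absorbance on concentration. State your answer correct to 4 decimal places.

-0.0616

b = r · sᵧ/sₓ = -0.126 · 1.2536/2.5635 = -0.061616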